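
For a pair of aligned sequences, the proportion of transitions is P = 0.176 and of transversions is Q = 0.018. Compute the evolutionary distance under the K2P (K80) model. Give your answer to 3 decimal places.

0.240

Under the Kimura two-parameter model, d = −½ ln(1 − 2P − Q) − ¼ ln(1 − 2Q).
1 − 2P − Q = 0.63, giving −½ ln(0.63) = 0.231018.
1 − 2Q = 0.964, giving −¼ ln(0.964) = 0.009166.
d = 0.231018 + 0.009166 = 0.240184.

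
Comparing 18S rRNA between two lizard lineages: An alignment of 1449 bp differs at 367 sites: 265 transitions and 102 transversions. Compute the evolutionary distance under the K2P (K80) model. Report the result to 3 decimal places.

0.324

P = 265/1449 ≈ 0.182885 and Q = 102/1449 ≈ 0.070393.
Under the Kimura two-parameter model, d = −½ ln(1 − 2P − Q) − ¼ ln(1 − 2Q).
1 − 2P − Q = 0.563837, giving −½ ln(0.563837) = 0.286495.
1 − 2Q = 0.859214, giving −¼ ln(0.859214) = 0.037934.
d = 0.286495 + 0.037934 = 0.324429.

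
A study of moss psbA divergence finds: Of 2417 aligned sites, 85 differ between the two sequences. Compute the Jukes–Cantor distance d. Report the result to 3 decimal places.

p = 85/2417 ≈ 0.035168.
d = −(3/4) ln(1 − 4p/3) = −0.75 ln(1 − 0.046891) = −0.75 ln(0.953109)
  = −0.75 × (-0.048026) = 0.036020 substitutions/site.

0.036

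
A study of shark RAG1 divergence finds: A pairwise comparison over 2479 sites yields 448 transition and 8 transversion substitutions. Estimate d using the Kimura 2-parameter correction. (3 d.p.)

P = 448/2479 ≈ 0.180718 and Q = 8/2479 ≈ 0.003227.
Under the Kimura two-parameter model, d = −½ ln(1 − 2P − Q) − ¼ ln(1 − 2Q).
1 − 2P − Q = 0.635337, giving −½ ln(0.635337) = 0.226800.
1 − 2Q = 0.993546, giving −¼ ln(0.993546) = 0.001619.
d = 0.226800 + 0.001619 = 0.228419.

0.228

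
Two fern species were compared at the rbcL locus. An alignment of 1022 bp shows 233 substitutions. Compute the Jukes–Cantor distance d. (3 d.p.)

p = 233/1022 ≈ 0.227984.
d = −(3/4) ln(1 − 4p/3) = −0.75 ln(1 − 0.303979) = −0.75 ln(0.696021)
  = −0.75 × (-0.362375) = 0.271781 substitutions/site.

0.272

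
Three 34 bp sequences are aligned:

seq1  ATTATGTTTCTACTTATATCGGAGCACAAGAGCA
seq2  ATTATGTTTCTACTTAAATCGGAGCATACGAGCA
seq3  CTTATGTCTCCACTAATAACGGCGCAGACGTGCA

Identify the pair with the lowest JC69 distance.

seq1 and seq2

seq1–seq2: 3/34 differ, p = 0.088, d = 0.094.
seq1–seq3: 9/34 differ, p = 0.265, d = 0.326.
seq2–seq3: 9/34 differ, p = 0.265, d = 0.326.
The smallest distance is between seq1 and seq2.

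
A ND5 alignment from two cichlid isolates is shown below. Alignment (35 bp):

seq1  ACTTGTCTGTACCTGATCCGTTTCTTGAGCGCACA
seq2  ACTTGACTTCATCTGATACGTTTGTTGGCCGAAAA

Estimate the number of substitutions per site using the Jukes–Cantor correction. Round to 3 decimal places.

0.360

The sequences differ at 10 of 35 sites (6, 9, 10, 12, 18, 24, 28, 29, 32, 34), so p = 10/35 ≈ 0.285714.
d = −(3/4) ln(1 − 4p/3) = −0.75 ln(1 − 0.380952) = −0.75 ln(0.619048)
  = −0.75 × (-0.479572) = 0.359679 substitutions/site.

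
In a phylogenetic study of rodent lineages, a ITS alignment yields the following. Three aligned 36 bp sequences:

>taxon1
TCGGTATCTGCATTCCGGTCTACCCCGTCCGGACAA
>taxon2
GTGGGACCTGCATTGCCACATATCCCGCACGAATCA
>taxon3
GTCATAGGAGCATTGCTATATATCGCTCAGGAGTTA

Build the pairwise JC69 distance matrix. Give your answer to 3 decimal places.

taxon1–taxon2: 15/36 sites differ → p ≈ 0.416667, d = −0.75 ln(1 − 0.555556) = 0.608198 ≈ 0.608.
taxon1–taxon3: 21/36 sites differ → p ≈ 0.583333, d = −0.75 ln(1 − 0.777777) = 1.128055 ≈ 1.128.
taxon2–taxon3: 13/36 sites differ → p ≈ 0.361111, d = −0.75 ln(1 − 0.481481) = 0.492584 ≈ 0.493.

d(taxon1,taxon2) = 0.608, d(taxon1,taxon3) = 1.128, d(taxon2,taxon3) = 0.493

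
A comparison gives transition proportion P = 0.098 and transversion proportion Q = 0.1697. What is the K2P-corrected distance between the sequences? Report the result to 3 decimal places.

Under the Kimura two-parameter model, d = −½ ln(1 − 2P − Q) − ¼ ln(1 − 2Q).
1 − 2P − Q = 0.6343, giving −½ ln(0.6343) = 0.227617.
1 − 2Q = 0.6606, giving −¼ ln(0.6606) = 0.103652.
d = 0.227617 + 0.103652 = 0.331269.

0.331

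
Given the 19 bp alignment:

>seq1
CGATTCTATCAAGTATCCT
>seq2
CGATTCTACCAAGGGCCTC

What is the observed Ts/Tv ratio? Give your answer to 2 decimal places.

Transitions are A↔G and C↔T; transversions are all other mismatches.
Transitions: 5. Transversions: 1.
R = 5/1 = 5.00.

5.00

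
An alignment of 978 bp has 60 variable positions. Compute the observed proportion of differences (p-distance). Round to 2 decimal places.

p = 60/978 = 0.061349… ≈ 0.06 (to 2 d.p.).

0.06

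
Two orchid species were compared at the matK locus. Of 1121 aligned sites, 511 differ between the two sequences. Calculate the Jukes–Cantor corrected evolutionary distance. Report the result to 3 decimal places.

0.702

p = 511/1121 ≈ 0.455843.
d = −(3/4) ln(1 − 4p/3) = −0.75 ln(1 − 0.607791) = −0.75 ln(0.392209)
  = −0.75 × (-0.935960) = 0.701970 substitutions/site.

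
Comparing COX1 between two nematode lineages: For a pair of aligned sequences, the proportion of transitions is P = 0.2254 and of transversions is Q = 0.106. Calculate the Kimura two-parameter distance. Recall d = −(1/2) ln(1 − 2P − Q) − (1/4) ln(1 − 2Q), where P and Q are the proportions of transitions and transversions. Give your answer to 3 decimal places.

0.466

Under the Kimura two-parameter model, d = −½ ln(1 − 2P − Q) − ¼ ln(1 − 2Q).
1 − 2P − Q = 0.4432, giving −½ ln(0.4432) = 0.406867.
1 − 2Q = 0.788, giving −¼ ln(0.788) = 0.059564.
d = 0.406867 + 0.059564 = 0.466431.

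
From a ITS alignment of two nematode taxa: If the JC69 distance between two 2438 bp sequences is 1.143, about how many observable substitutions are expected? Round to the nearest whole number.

1430

Invert JC69: p = (3/4)(1 − e^(−4d/3)) = 0.75 × (1 − e^(-1.524)) = 0.75 × (1 − 0.217839) = 0.586621.
Expected differing sites = pL ≈ 0.586621 × 2438 = 1430.181998 ≈ 1430.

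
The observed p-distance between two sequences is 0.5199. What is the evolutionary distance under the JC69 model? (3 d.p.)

0.886

d = −(3/4) ln(1 − 4p/3) = −0.75 ln(1 − 0.6932) = −0.75 ln(0.3068)
  = −0.75 × (-1.181559) = 0.886169 substitutions/site.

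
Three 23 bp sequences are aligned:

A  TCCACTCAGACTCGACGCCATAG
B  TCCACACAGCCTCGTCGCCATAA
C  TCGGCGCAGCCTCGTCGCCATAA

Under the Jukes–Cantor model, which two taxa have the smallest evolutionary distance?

A–B: 4/23 differ, p = 0.174, d = 0.198.
A–C: 6/23 differ, p = 0.261, d = 0.321.
B–C: 3/23 differ, p = 0.130, d = 0.143.
The smallest distance is between B and C.

B and C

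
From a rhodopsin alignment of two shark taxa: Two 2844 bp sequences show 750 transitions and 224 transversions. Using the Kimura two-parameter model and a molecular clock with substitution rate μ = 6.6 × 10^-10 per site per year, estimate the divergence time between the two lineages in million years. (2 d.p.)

385.45

P = 750/2844 ≈ 0.263713 and Q = 224/2844 ≈ 0.078762.
Under the Kimura two-parameter model, d = −½ ln(1 − 2P − Q) − ¼ ln(1 − 2Q).
1 − 2P − Q = 0.393812, giving −½ ln(0.393812) = 0.465941.
1 − 2Q = 0.842476, giving −¼ ln(0.842476) = 0.042853.
d = 0.465941 + 0.042853 = 0.508794.
Under a molecular clock d = 2μt, so t = d/(2μ) = 0.508794 / (2 × 6.6 × 10^-10) = 385.45 million years.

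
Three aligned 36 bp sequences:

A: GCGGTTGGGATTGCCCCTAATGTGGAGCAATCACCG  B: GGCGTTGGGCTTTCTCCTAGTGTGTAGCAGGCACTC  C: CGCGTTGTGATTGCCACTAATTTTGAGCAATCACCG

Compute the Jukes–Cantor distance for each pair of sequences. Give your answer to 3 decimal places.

d(A,B) = 0.392, d(A,C) = 0.225, d(B,C) = 0.548

A–B: 11/36 sites differ → p ≈ 0.305556, d = −0.75 ln(1 − 0.407408) = 0.392437 ≈ 0.392.
A–C: 7/36 sites differ → p ≈ 0.194444, d = −0.75 ln(1 − 0.259259) = 0.225078 ≈ 0.225.
B–C: 14/36 sites differ → p ≈ 0.388889, d = −0.75 ln(1 − 0.518519) = 0.548166 ≈ 0.548.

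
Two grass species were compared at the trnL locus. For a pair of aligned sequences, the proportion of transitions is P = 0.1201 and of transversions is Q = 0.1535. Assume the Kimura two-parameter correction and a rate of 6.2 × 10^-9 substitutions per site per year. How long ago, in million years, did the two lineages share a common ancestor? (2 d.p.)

27.57

Under the Kimura two-parameter model, d = −½ ln(1 − 2P − Q) − ¼ ln(1 − 2Q).
1 − 2P − Q = 0.6063, giving −½ ln(0.6063) = 0.250190.
1 − 2Q = 0.693, giving −¼ ln(0.693) = 0.091681.
d = 0.250190 + 0.091681 = 0.341871.
Under a molecular clock d = 2μt, so t = d/(2μ) = 0.341871 / (2 × 6.2 × 10^-9) = 27.57 million years.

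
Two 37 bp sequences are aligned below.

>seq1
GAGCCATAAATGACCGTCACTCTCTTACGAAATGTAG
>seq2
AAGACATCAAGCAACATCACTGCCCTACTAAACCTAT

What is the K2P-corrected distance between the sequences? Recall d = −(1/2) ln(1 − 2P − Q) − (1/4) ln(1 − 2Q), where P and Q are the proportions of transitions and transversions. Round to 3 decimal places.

0.527

Of 37 sites, 5 differences are transitions and 9 are transversions, so P = 5/37 ≈ 0.135135 and Q = 9/37 ≈ 0.243243.
Under the Kimura two-parameter model, d = −½ ln(1 − 2P − Q) − ¼ ln(1 − 2Q).
1 − 2P − Q = 0.486487, giving −½ ln(0.486487) = 0.360273.
1 − 2Q = 0.513514, giving −¼ ln(0.513514) = 0.166619.
d = 0.360273 + 0.166619 = 0.526892.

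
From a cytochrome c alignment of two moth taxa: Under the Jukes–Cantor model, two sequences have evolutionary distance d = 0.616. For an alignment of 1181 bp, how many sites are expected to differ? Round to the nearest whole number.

Invert JC69: p = (3/4)(1 − e^(−4d/3)) = 0.75 × (1 − e^(-0.821333)) = 0.75 × (1 − 0.439845) = 0.420116.
Expected differing sites = pL ≈ 0.420116 × 1181 = 496.156996 ≈ 496.

496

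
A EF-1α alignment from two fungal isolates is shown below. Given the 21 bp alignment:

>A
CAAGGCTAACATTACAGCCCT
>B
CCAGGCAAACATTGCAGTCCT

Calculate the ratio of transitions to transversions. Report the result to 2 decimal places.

1.00

Transitions are A↔G and C↔T; transversions are all other mismatches.
Transitions: 2. Transversions: 2.
R = 2/2 = 1.00.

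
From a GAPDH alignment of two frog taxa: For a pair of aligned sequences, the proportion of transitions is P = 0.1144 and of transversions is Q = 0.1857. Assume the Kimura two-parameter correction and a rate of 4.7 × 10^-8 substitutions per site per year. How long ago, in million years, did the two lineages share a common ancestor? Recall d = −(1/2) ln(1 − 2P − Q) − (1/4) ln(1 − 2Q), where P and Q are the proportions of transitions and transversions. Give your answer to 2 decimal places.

4.08

Under the Kimura two-parameter model, d = −½ ln(1 − 2P − Q) − ¼ ln(1 − 2Q).
1 − 2P − Q = 0.5855, giving −½ ln(0.5855) = 0.267645.
1 − 2Q = 0.6286, giving −¼ ln(0.6286) = 0.116065.
d = 0.267645 + 0.116065 = 0.383710.
Under a molecular clock d = 2μt, so t = d/(2μ) = 0.383710 / (2 × 4.7 × 10^-8) = 4.08 million years.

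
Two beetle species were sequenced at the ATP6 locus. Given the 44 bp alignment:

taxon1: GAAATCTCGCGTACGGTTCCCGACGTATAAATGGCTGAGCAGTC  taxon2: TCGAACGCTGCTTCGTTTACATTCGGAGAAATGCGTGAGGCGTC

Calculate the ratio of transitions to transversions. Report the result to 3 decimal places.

Transitions are A↔G and C↔T; transversions are all other mismatches.
Transitions: 1. Transversions: 19.
R = 1/19 = 0.052631… ≈ 0.053 (to 3 d.p.).

0.053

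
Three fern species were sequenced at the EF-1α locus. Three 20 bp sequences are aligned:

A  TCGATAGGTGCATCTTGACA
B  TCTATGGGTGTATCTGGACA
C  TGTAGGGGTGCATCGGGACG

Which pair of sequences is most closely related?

A and B

A–B: 4/20 differ, p = 0.200, d = 0.233.
A–C: 7/20 differ, p = 0.350, d = 0.471.
B–C: 5/20 differ, p = 0.250, d = 0.304.
The smallest distance is between A and B.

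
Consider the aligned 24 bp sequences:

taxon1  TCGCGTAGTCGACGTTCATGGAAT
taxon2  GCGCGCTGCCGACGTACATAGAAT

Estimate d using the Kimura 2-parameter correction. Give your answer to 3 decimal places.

Of 24 sites, 3 differences are transitions and 3 are transversions, so P = 3/24 = 0.125 and Q = 3/24 = 0.125.
Under the Kimura two-parameter model, d = −½ ln(1 − 2P − Q) − ¼ ln(1 − 2Q).
1 − 2P − Q = 0.625, giving −½ ln(0.625) = 0.235002.
1 − 2Q = 0.75, giving −¼ ln(0.75) = 0.071921.
d = 0.235002 + 0.071921 = 0.306923.

0.307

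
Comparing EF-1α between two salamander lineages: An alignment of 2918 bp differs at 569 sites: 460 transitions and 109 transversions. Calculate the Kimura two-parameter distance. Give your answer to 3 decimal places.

P = 460/2918 ≈ 0.157642 and Q = 109/2918 ≈ 0.037354.
Under the Kimura two-parameter model, d = −½ ln(1 − 2P − Q) − ¼ ln(1 − 2Q).
1 − 2P − Q = 0.647362, giving −½ ln(0.647362) = 0.217425.
1 − 2Q = 0.925292, giving −¼ ln(0.925292) = 0.019411.
d = 0.217425 + 0.019411 = 0.236836.

0.237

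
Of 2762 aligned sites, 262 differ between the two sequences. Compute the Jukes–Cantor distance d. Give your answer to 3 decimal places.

0.101

p = 262/2762 ≈ 0.094859.
d = −(3/4) ln(1 − 4p/3) = −0.75 ln(1 − 0.126479) = −0.75 ln(0.873521)
  = −0.75 × (-0.135223) = 0.101417 substitutions/site.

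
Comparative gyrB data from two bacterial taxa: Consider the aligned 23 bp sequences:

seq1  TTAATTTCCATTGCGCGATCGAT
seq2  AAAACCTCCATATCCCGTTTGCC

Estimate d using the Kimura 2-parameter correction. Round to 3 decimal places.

Of 23 sites, 4 differences are transitions and 7 are transversions, so P = 4/23 ≈ 0.173913 and Q = 7/23 ≈ 0.304348.
Under the Kimura two-parameter model, d = −½ ln(1 − 2P − Q) − ¼ ln(1 − 2Q).
1 − 2P − Q = 0.347826, giving −½ ln(0.347826) = 0.528026.
1 − 2Q = 0.391304, giving −¼ ln(0.391304) = 0.234568.
d = 0.528026 + 0.234568 = 0.762594.

0.763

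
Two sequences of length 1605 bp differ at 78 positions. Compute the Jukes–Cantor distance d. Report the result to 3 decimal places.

0.050

p = 78/1605 ≈ 0.048598.
d = −(3/4) ln(1 − 4p/3) = −0.75 ln(1 − 0.064797) = −0.75 ln(0.935203)
  = −0.75 × (-0.066992) = 0.050244 substitutions/site.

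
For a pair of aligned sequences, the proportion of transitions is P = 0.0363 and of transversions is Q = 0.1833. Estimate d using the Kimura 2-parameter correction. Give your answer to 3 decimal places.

Under the Kimura two-parameter model, d = −½ ln(1 − 2P − Q) − ¼ ln(1 − 2Q).
1 − 2P − Q = 0.7441, giving −½ ln(0.7441) = 0.147790.
1 − 2Q = 0.6334, giving −¼ ln(0.6334) = 0.114163.
d = 0.147790 + 0.114163 = 0.261953.

0.262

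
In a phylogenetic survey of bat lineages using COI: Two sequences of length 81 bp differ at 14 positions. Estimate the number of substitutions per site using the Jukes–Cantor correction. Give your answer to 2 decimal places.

p = 14/81 ≈ 0.17284.
d = −(3/4) ln(1 − 4p/3) = −0.75 ln(1 − 0.230453) = −0.75 ln(0.769547)
  = −0.75 × (-0.261953) = 0.196465 substitutions/site.

0.20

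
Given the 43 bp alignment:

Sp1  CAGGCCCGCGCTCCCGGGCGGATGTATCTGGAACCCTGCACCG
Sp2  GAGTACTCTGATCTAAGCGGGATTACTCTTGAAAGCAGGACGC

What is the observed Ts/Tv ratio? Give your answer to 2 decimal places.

0.22

Transitions are A↔G and C↔T; transversions are all other mismatches.
Transitions: 4. Transversions: 18.
R = 4/18 = 0.222222… ≈ 0.22 (to 2 d.p.).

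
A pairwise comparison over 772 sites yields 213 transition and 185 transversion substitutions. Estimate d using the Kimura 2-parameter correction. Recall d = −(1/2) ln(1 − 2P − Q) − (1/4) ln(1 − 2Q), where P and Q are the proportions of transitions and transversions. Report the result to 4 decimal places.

P = 213/772 ≈ 0.275907 and Q = 185/772 ≈ 0.239637.
Under the Kimura two-parameter model, d = −½ ln(1 − 2P − Q) − ¼ ln(1 − 2Q).
1 − 2P − Q = 0.208549, giving −½ ln(0.208549) = 0.783791.
1 − 2Q = 0.520726, giving −¼ ln(0.520726) = 0.163133.
d = 0.783791 + 0.163133 = 0.946924.

0.9469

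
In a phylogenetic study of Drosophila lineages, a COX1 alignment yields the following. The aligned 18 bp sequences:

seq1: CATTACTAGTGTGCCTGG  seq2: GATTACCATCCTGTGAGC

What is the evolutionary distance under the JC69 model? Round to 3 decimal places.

The sequences differ at 9 of 18 sites (1, 7, 9, 10, 11, 14, 15, 16, 18), so p = 9/18 = 0.5.
d = −(3/4) ln(1 − 4p/3) = −0.75 ln(1 − 0.666667) = −0.75 ln(0.333333)
  = −0.75 × (-1.098613) = 0.823960 substitutions/site.

0.824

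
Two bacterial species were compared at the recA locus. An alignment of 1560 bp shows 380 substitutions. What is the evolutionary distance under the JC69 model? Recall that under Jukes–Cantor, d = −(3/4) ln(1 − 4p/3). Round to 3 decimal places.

0.295

p = 380/1560 ≈ 0.24359.
d = −(3/4) ln(1 − 4p/3) = −0.75 ln(1 − 0.324787) = −0.75 ln(0.675213)
  = −0.75 × (-0.392727) = 0.294545 substitutions/site.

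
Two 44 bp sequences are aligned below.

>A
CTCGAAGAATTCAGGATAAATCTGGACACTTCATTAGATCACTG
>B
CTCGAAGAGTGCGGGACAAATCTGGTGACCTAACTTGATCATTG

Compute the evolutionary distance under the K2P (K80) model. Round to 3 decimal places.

Of 44 sites, 6 differences are transitions and 5 are transversions, so P = 6/44 ≈ 0.136364 and Q = 5/44 ≈ 0.113636.
Under the Kimura two-parameter model, d = −½ ln(1 − 2P − Q) − ¼ ln(1 − 2Q).
1 − 2P − Q = 0.613636, giving −½ ln(0.613636) = 0.244177.
1 − 2Q = 0.772728, giving −¼ ln(0.772728) = 0.064457.
d = 0.244177 + 0.064457 = 0.308634.

0.309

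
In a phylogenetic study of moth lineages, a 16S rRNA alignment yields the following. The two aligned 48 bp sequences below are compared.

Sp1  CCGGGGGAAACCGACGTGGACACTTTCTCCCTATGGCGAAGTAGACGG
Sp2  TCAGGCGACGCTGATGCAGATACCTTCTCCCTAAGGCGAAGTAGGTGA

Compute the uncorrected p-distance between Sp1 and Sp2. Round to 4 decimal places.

The sequences differ at 15 of 48 positions.
p = 15/48 = 0.3125.

0.3125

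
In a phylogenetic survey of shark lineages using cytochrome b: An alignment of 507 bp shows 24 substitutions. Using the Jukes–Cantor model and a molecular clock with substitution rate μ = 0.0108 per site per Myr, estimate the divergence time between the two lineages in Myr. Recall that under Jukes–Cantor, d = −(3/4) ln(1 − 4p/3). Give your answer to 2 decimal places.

2.26

p = 24/507 ≈ 0.047337.
d = −(3/4) ln(1 − 4p/3) = −0.75 ln(1 − 0.063116) = −0.75 ln(0.936884)
  = −0.75 × (-0.065196) = 0.048897 substitutions/site.
Under a molecular clock d = 2μt, so t = d/(2μ) = 0.048897 / (2 × 0.0108) = 2.26 Myr.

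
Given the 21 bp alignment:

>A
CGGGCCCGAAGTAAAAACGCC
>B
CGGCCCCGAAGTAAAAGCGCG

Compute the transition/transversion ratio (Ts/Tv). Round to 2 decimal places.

Transitions are A↔G and C↔T; transversions are all other mismatches.
Transitions: 1. Transversions: 2.
R = 1/2 = 0.50.

0.50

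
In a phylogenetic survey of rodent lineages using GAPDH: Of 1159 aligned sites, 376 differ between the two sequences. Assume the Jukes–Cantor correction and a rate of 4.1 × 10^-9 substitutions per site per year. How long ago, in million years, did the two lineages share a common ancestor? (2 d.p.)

p = 376/1159 ≈ 0.324418.
d = −(3/4) ln(1 − 4p/3) = −0.75 ln(1 − 0.432557) = −0.75 ln(0.567443)
  = −0.75 × (-0.566615) = 0.424961 substitutions/site.
Under a molecular clock d = 2μt, so t = d/(2μ) = 0.424961 / (2 × 4.1 × 10^-9) = 51.82 million years.

51.82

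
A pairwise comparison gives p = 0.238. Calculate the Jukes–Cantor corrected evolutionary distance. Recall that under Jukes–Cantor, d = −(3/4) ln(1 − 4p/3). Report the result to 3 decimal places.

0.286

d = −(3/4) ln(1 − 4p/3) = −0.75 ln(1 − 0.317333) = −0.75 ln(0.682667)
  = −0.75 × (-0.381748) = 0.286311 substitutions/site.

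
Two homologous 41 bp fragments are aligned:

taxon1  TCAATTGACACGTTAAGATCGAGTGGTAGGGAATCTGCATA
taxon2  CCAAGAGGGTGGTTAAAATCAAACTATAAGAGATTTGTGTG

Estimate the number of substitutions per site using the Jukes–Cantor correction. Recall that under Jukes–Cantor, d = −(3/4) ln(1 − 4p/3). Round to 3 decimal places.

The sequences differ at 20 of 41 sites, so p = 20/41 ≈ 0.487805.
d = −(3/4) ln(1 − 4p/3) = −0.75 ln(1 − 0.650407) = −0.75 ln(0.349593)
  = −0.75 × (-1.050986) = 0.788240 substitutions/site.

0.788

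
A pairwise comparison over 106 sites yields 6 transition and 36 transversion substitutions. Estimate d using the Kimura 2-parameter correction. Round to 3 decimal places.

0.586

P = 6/106 ≈ 0.056604 and Q = 36/106 ≈ 0.339623.
Under the Kimura two-parameter model, d = −½ ln(1 − 2P − Q) − ¼ ln(1 − 2Q).
1 − 2P − Q = 0.547169, giving −½ ln(0.547169) = 0.301499.
1 − 2Q = 0.320754, giving −¼ ln(0.320754) = 0.284270.
d = 0.301499 + 0.284270 = 0.585769.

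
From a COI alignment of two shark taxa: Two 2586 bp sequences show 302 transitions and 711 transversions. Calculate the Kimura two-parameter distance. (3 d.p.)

P = 302/2586 ≈ 0.116783 and Q = 711/2586 ≈ 0.274942.
Under the Kimura two-parameter model, d = −½ ln(1 − 2P − Q) − ¼ ln(1 − 2Q).
1 − 2P − Q = 0.491492, giving −½ ln(0.491492) = 0.355155.
1 − 2Q = 0.450116, giving −¼ ln(0.450116) = 0.199562.
d = 0.355155 + 0.199562 = 0.554717.

0.555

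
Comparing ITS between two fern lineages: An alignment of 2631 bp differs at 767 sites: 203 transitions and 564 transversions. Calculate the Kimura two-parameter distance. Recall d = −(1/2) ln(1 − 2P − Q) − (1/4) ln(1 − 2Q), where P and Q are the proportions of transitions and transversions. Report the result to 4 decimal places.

0.3699

P = 203/2631 ≈ 0.077157 and Q = 564/2631 ≈ 0.214367.
Under the Kimura two-parameter model, d = −½ ln(1 − 2P − Q) − ¼ ln(1 − 2Q).
1 − 2P − Q = 0.631319, giving −½ ln(0.631319) = 0.229972.
1 − 2Q = 0.571266, giving −¼ ln(0.571266) = 0.139975.
d = 0.229972 + 0.139975 = 0.369947.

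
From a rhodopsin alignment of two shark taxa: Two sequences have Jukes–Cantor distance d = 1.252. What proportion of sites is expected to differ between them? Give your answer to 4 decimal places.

0.6087

p = (3/4)(1 − e^(−4d/3)) = 0.75 × (1 − e^(-1.669333)) = 0.75 × (1 − 0.188373) = 0.608720.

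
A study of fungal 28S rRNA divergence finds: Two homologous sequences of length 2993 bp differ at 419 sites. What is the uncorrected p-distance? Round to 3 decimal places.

p = 419/2993 = 0.139993… ≈ 0.140 (to 3 d.p.).

0.140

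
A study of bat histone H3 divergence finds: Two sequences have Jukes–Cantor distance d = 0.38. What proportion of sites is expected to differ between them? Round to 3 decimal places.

0.298

p = (3/4)(1 − e^(−4d/3)) = 0.75 × (1 − e^(-0.506667)) = 0.75 × (1 − 0.602500) = 0.298125.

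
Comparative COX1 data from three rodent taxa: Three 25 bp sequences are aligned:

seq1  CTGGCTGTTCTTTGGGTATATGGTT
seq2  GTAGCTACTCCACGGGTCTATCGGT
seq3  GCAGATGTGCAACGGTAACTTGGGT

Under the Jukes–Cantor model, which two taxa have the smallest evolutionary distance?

seq1 and seq2

seq1–seq2: 10/25 differ, p = 0.400, d = 0.572.
seq1–seq3: 13/25 differ, p = 0.520, d = 0.886.
seq2–seq3: 12/25 differ, p = 0.480, d = 0.766.
The smallest distance is between seq1 and seq2.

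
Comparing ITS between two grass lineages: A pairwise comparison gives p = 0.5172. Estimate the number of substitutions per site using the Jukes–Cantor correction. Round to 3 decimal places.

d = −(3/4) ln(1 − 4p/3) = −0.75 ln(1 − 0.6896) = −0.75 ln(0.3104)
  = −0.75 × (-1.169893) = 0.877420 substitutions/site.

0.877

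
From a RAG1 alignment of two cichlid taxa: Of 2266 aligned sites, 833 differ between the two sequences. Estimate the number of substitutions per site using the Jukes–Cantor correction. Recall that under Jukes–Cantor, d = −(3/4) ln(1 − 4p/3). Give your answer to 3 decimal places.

p = 833/2266 ≈ 0.367608.
d = −(3/4) ln(1 − 4p/3) = −0.75 ln(1 − 0.490144) = −0.75 ln(0.509856)
  = −0.75 × (-0.673627) = 0.505220 substitutions/site.

0.505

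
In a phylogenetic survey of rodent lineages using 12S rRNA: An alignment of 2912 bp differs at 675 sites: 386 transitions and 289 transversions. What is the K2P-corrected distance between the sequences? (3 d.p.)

P = 386/2912 ≈ 0.132555 and Q = 289/2912 ≈ 0.099245.
Under the Kimura two-parameter model, d = −½ ln(1 − 2P − Q) − ¼ ln(1 − 2Q).
1 − 2P − Q = 0.635645, giving −½ ln(0.635645) = 0.226558.
1 − 2Q = 0.80151, giving −¼ ln(0.80151) = 0.055314.
d = 0.226558 + 0.055314 = 0.281872.

0.282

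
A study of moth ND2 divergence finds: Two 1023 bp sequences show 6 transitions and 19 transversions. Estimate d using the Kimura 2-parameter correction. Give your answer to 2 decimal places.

0.02

P = 6/1023 ≈ 0.005865 and Q = 19/1023 ≈ 0.018573.
Under the Kimura two-parameter model, d = −½ ln(1 − 2P − Q) − ¼ ln(1 − 2Q).
1 − 2P − Q = 0.969697, giving −½ ln(0.969697) = 0.015386.
1 − 2Q = 0.962854, giving −¼ ln(0.962854) = 0.009463.
d = 0.015386 + 0.009463 = 0.024849.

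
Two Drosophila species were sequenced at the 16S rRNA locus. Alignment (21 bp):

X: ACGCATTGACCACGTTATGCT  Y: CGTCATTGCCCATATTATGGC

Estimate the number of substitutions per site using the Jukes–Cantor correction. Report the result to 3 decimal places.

0.532

The sequences differ at 8 of 21 sites (1, 2, 3, 9, 13, 14, 20, 21), so p = 8/21 ≈ 0.380952.
d = −(3/4) ln(1 − 4p/3) = −0.75 ln(1 − 0.507936) = −0.75 ln(0.492064)
  = −0.75 × (-0.709146) = 0.531860 substitutions/site.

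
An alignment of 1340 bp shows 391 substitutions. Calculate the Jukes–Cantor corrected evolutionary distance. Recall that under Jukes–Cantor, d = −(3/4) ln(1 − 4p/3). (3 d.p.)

p = 391/1340 ≈ 0.291791.
d = −(3/4) ln(1 − 4p/3) = −0.75 ln(1 − 0.389055) = −0.75 ln(0.610945)
  = −0.75 × (-0.492748) = 0.369561 substitutions/site.

0.370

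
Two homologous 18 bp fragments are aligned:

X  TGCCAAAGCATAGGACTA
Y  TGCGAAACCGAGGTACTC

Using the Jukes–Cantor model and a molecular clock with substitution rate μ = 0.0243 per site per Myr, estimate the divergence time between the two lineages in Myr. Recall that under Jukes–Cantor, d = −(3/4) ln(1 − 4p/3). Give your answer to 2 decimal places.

The sequences differ at 7 of 18 sites (4, 8, 10, 11, 12, 14, 18), so p = 7/18 ≈ 0.388889.
d = −(3/4) ln(1 − 4p/3) = −0.75 ln(1 − 0.518519) = −0.75 ln(0.481481)
  = −0.75 × (-0.730889) = 0.548167 substitutions/site.
Under a molecular clock d = 2μt, so t = d/(2μ) = 0.548167 / (2 × 0.0243) = 11.28 Myr.

11.28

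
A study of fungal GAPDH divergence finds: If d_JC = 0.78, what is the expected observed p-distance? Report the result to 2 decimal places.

p = (3/4)(1 − e^(−4d/3)) = 0.75 × (1 − e^(-1.04)) = 0.75 × (1 − 0.353455) = 0.484909.

0.48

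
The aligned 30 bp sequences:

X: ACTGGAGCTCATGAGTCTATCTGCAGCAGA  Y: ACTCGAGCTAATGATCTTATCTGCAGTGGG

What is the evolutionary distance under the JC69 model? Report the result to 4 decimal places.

The sequences differ at 8 of 30 sites (4, 10, 15, 16, 17, 27, 28, 30), so p = 8/30 ≈ 0.266667.
d = −(3/4) ln(1 − 4p/3) = −0.75 ln(1 − 0.355556) = −0.75 ln(0.644444)
  = −0.75 × (-0.439367) = 0.329525 substitutions/site.

0.3295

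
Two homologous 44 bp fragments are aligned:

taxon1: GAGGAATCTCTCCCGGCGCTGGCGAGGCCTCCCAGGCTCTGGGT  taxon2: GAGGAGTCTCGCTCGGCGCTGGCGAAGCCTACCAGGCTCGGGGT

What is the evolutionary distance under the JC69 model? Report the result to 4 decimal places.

0.1505

The sequences differ at 6 of 44 sites (6, 11, 13, 26, 31, 40), so p = 6/44 ≈ 0.136364.
d = −(3/4) ln(1 − 4p/3) = −0.75 ln(1 − 0.181819) = −0.75 ln(0.818181)
  = −0.75 × (-0.200672) = 0.150504 substitutions/site.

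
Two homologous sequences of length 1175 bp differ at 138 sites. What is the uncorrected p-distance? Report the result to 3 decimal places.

p = 138/1175 = 0.117446… ≈ 0.117 (to 3 d.p.).

0.117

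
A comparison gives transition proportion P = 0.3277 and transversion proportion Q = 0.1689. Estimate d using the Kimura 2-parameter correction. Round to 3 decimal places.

Under the Kimura two-parameter model, d = −½ ln(1 − 2P − Q) − ¼ ln(1 − 2Q).
1 − 2P − Q = 0.1757, giving −½ ln(0.1757) = 0.869489.
1 − 2Q = 0.6622, giving −¼ ln(0.6622) = 0.103047.
d = 0.869489 + 0.103047 = 0.972536.

0.973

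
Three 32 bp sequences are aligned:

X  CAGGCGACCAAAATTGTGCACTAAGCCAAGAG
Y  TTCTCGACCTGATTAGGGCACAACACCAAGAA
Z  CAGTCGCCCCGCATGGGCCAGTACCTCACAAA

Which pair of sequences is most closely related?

X and Y

X–Y: 13/32 differ, p = 0.406, d = 0.585.
X–Z: 15/32 differ, p = 0.469, d = 0.736.
Y–Z: 15/32 differ, p = 0.469, d = 0.736.
The smallest distance is between X and Y.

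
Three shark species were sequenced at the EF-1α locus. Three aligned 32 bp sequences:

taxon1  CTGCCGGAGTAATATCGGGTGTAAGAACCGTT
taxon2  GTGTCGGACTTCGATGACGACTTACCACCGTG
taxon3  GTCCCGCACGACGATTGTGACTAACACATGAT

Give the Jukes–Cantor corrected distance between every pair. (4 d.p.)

d(taxon1,taxon2) = 0.7356, d(taxon1,taxon3) = 0.8240, d(taxon2,taxon3) = 0.7356

taxon1–taxon2: 15/32 sites differ → p = 0.46875, d = −0.75 ln(1 − 0.625) = 0.735622 ≈ 0.7356.
taxon1–taxon3: 16/32 sites differ → p = 0.5, d = −0.75 ln(1 − 0.666667) = 0.823960 ≈ 0.8240.
taxon2–taxon3: 15/32 sites differ → p = 0.46875, d = −0.75 ln(1 − 0.625) = 0.735622 ≈ 0.7356.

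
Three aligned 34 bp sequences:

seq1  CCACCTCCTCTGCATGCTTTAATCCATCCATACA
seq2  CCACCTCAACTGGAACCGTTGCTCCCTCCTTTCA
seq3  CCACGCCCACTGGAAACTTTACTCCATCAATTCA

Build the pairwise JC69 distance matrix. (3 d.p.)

seq1–seq2: 11/34 sites differ → p ≈ 0.323529, d = −0.75 ln(1 − 0.431372) = 0.423397 ≈ 0.423.
seq1–seq3: 9/34 sites differ → p ≈ 0.264706, d = −0.75 ln(1 − 0.352941) = 0.326488 ≈ 0.326.
seq2–seq3: 9/34 sites differ → p ≈ 0.264706, d = −0.75 ln(1 − 0.352941) = 0.326488 ≈ 0.326.

d(seq1,seq2) = 0.423, d(seq1,seq3) = 0.326, d(seq2,seq3) = 0.326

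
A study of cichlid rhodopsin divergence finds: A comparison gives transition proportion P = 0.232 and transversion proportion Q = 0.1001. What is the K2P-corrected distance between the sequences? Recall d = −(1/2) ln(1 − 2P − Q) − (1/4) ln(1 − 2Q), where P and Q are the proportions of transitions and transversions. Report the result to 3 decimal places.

Under the Kimura two-parameter model, d = −½ ln(1 − 2P − Q) − ¼ ln(1 − 2Q).
1 − 2P − Q = 0.4359, giving −½ ln(0.4359) = 0.415171.
1 − 2Q = 0.7998, giving −¼ ln(0.7998) = 0.055848.
d = 0.415171 + 0.055848 = 0.471019.

0.471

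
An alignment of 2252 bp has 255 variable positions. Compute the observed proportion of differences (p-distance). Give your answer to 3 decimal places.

p = 255/2252 = 0.113232… ≈ 0.113 (to 3 d.p.).

0.113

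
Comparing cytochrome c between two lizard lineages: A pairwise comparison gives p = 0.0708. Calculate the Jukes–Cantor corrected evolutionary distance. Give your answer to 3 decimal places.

0.074

d = −(3/4) ln(1 − 4p/3) = −0.75 ln(1 − 0.0944) = −0.75 ln(0.9056)
  = −0.75 × (-0.099158) = 0.074369 substitutions/site.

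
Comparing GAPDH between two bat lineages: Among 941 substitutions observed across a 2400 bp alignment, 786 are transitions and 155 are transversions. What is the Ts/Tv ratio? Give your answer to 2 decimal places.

R = 786/155 = 5.070967… ≈ 5.07 (to 2 d.p.).

5.07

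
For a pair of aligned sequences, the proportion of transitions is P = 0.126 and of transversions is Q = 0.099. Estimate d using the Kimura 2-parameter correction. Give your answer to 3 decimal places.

0.271

Under the Kimura two-parameter model, d = −½ ln(1 − 2P − Q) − ¼ ln(1 − 2Q).
1 − 2P − Q = 0.649, giving −½ ln(0.649) = 0.216161.
1 − 2Q = 0.802, giving −¼ ln(0.802) = 0.055162.
d = 0.216161 + 0.055162 = 0.271323.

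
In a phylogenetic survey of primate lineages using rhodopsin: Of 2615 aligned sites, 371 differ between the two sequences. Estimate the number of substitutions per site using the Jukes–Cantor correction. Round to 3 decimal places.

p = 371/2615 ≈ 0.141874.
d = −(3/4) ln(1 − 4p/3) = −0.75 ln(1 − 0.189165) = −0.75 ln(0.810835)
  = −0.75 × (-0.209691) = 0.157268 substitutions/site.

0.157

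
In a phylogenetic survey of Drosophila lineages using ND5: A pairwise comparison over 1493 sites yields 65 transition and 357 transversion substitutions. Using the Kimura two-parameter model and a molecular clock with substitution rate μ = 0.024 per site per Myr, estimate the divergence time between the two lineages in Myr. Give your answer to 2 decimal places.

7.50

P = 65/1493 ≈ 0.043537 and Q = 357/1493 ≈ 0.239116.
Under the Kimura two-parameter model, d = −½ ln(1 − 2P − Q) − ¼ ln(1 − 2Q).
1 − 2P − Q = 0.67381, giving −½ ln(0.67381) = 0.197404.
1 − 2Q = 0.521768, giving −¼ ln(0.521768) = 0.162633.
d = 0.197404 + 0.162633 = 0.360037.
Under a molecular clock d = 2μt, so t = d/(2μ) = 0.360037 / (2 × 0.024) = 7.50 Myr.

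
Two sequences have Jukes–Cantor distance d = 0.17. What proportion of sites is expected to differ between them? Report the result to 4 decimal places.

0.1521

p = (3/4)(1 − e^(−4d/3)) = 0.75 × (1 − e^(-0.226667)) = 0.75 × (1 − 0.797186) = 0.152111.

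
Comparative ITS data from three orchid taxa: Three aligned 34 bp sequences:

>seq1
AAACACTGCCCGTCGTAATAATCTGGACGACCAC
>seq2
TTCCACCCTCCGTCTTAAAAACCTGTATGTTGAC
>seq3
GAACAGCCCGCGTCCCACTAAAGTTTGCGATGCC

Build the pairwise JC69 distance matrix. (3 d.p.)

seq1–seq2: 14/34 sites differ → p ≈ 0.411765, d = −0.75 ln(1 − 0.54902) = 0.597249 ≈ 0.597.
seq1–seq3: 16/34 sites differ → p ≈ 0.470588, d = −0.75 ln(1 − 0.627451) = 0.740540 ≈ 0.741.
seq2–seq3: 17/34 sites differ → p = 0.5, d = −0.75 ln(1 − 0.666667) = 0.823960 ≈ 0.824.

d(seq1,seq2) = 0.597, d(seq1,seq3) = 0.741, d(seq2,seq3) = 0.824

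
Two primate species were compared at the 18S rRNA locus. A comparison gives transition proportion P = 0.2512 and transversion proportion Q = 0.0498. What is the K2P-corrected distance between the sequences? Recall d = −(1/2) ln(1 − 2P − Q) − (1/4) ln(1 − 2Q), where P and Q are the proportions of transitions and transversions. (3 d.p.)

0.428

Under the Kimura two-parameter model, d = −½ ln(1 − 2P − Q) − ¼ ln(1 − 2Q).
1 − 2P − Q = 0.4478, giving −½ ln(0.4478) = 0.401704.
1 − 2Q = 0.9004, giving −¼ ln(0.9004) = 0.026229.
d = 0.401704 + 0.026229 = 0.427933.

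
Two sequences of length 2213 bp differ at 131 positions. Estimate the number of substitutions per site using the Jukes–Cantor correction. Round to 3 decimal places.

p = 131/2213 ≈ 0.059196.
d = −(3/4) ln(1 − 4p/3) = −0.75 ln(1 − 0.078928) = −0.75 ln(0.921072)
  = −0.75 × (-0.082217) = 0.061663 substitutions/site.

0.062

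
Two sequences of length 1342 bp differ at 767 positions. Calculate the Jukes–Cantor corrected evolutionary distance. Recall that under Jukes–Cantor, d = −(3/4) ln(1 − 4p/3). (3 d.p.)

1.077

p = 767/1342 ≈ 0.571535.
d = −(3/4) ln(1 − 4p/3) = −0.75 ln(1 − 0.762047) = −0.75 ln(0.237953)
  = −0.75 × (-1.435682) = 1.076762 substitutions/site.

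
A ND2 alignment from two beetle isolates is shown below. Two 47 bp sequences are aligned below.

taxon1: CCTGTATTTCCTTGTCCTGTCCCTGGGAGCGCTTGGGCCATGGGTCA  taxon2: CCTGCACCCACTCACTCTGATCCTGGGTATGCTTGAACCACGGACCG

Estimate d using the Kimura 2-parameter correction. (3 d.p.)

Of 47 sites, 17 differences are transitions and 3 are transversions, so P = 17/47 ≈ 0.361702 and Q = 3/47 ≈ 0.06383.
Under the Kimura two-parameter model, d = −½ ln(1 − 2P − Q) − ¼ ln(1 − 2Q).
1 − 2P − Q = 0.212766, giving −½ ln(0.212766) = 0.773781.
1 − 2Q = 0.87234, giving −¼ ln(0.87234) = 0.034144.
d = 0.773781 + 0.034144 = 0.807925.

0.808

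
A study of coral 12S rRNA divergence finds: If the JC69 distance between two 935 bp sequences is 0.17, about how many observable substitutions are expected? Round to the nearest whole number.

142

Invert JC69: p = (3/4)(1 − e^(−4d/3)) = 0.75 × (1 − e^(-0.226667)) = 0.75 × (1 − 0.797186) = 0.152111.
Expected differing sites = pL ≈ 0.152111 × 935 = 142.223785 ≈ 142.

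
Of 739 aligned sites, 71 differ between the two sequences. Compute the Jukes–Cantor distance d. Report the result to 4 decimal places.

p = 71/739 ≈ 0.096076.
d = −(3/4) ln(1 − 4p/3) = −0.75 ln(1 − 0.128101) = −0.75 ln(0.871899)
  = −0.75 × (-0.137082) = 0.102812 substitutions/site.

0.1028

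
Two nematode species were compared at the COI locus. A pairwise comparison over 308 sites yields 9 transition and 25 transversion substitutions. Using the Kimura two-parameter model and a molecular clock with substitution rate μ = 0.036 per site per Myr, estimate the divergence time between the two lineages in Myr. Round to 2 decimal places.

1.66

P = 9/308 ≈ 0.029221 and Q = 25/308 ≈ 0.081169.
Under the Kimura two-parameter model, d = −½ ln(1 − 2P − Q) − ¼ ln(1 − 2Q).
1 − 2P − Q = 0.860389, giving −½ ln(0.860389) = 0.075185.
1 − 2Q = 0.837662, giving −¼ ln(0.837662) = 0.044285.
d = 0.075185 + 0.044285 = 0.119470.
Under a molecular clock d = 2μt, so t = d/(2μ) = 0.119470 / (2 × 0.036) = 1.66 Myr.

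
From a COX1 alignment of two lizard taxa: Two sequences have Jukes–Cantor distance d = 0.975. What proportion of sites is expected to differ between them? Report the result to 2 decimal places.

p = (3/4)(1 − e^(−4d/3)) = 0.75 × (1 − e^(-1.3)) = 0.75 × (1 − 0.272532) = 0.545601.

0.55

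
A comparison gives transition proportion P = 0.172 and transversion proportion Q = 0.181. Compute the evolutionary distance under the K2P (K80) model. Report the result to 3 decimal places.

0.485

Under the Kimura two-parameter model, d = −½ ln(1 − 2P − Q) − ¼ ln(1 − 2Q).
1 − 2P − Q = 0.475, giving −½ ln(0.475) = 0.372220.
1 − 2Q = 0.638, giving −¼ ln(0.638) = 0.112354.
d = 0.372220 + 0.112354 = 0.484574.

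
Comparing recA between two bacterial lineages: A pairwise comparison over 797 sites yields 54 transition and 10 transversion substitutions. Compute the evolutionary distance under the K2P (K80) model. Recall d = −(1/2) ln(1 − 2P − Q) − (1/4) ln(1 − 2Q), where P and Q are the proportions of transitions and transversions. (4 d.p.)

P = 54/797 ≈ 0.067754 and Q = 10/797 ≈ 0.012547.
Under the Kimura two-parameter model, d = −½ ln(1 − 2P − Q) − ¼ ln(1 − 2Q).
1 − 2P − Q = 0.851945, giving −½ ln(0.851945) = 0.080117.
1 − 2Q = 0.974906, giving −¼ ln(0.974906) = 0.006354.
d = 0.080117 + 0.006354 = 0.086471.

0.0865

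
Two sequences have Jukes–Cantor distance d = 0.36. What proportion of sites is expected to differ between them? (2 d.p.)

0.29

p = (3/4)(1 − e^(−4d/3)) = 0.75 × (1 − e^(-0.48)) = 0.75 × (1 − 0.618783) = 0.285913.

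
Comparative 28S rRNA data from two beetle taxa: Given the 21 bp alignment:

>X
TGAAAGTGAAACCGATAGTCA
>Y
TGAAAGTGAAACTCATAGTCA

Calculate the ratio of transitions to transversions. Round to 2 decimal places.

Transitions are A↔G and C↔T; transversions are all other mismatches.
Transitions: 1. Transversions: 1.
R = 1/1 = 1.00.

1.00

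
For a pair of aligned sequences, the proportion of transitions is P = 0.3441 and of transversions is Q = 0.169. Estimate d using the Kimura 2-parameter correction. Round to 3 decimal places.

Under the Kimura two-parameter model, d = −½ ln(1 − 2P − Q) − ¼ ln(1 − 2Q).
1 − 2P − Q = 0.1428, giving −½ ln(0.1428) = 0.973155.
1 − 2Q = 0.662, giving −¼ ln(0.662) = 0.103122.
d = 0.973155 + 0.103122 = 1.076277.

1.076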